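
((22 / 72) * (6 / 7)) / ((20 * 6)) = 11 / 5040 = 0.00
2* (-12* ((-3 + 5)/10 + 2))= -264/5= -52.80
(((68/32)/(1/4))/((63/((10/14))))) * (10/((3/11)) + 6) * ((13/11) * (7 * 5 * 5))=850.41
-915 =-915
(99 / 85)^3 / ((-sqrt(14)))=-970299 * sqrt(14) / 8597750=-0.42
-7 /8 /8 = -7 /64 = -0.11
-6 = -6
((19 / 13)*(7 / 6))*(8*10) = 5320 / 39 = 136.41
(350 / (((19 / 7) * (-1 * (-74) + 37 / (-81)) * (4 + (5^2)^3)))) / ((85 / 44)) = 249480 / 4295990117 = 0.00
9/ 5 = 1.80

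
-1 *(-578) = 578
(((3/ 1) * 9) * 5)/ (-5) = -27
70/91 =10/13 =0.77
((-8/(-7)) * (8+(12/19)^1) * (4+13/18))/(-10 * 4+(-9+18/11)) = -613360/623637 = -0.98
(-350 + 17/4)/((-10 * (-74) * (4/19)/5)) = -26277/2368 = -11.10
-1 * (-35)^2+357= -868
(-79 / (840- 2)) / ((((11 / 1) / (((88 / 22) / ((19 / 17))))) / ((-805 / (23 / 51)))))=54.75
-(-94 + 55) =39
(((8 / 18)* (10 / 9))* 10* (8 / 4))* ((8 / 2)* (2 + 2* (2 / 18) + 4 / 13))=947200 / 9477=99.95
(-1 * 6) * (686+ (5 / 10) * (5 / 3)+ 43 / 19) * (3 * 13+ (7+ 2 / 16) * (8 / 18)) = -19874921 / 114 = -174341.41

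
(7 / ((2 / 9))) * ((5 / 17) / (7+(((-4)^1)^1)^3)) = -105 / 646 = -0.16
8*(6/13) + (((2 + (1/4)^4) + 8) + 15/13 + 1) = 52749/3328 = 15.85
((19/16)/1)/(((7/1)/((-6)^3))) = -36.64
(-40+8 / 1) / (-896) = 1 / 28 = 0.04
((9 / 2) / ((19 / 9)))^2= 6561 / 1444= 4.54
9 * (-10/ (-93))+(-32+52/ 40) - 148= -55097/ 310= -177.73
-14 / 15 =-0.93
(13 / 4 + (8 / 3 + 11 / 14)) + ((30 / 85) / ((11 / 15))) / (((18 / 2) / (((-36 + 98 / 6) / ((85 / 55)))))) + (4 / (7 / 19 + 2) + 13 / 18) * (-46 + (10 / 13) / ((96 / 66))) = -1961962579 / 18935280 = -103.61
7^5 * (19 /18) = 319333 /18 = 17740.72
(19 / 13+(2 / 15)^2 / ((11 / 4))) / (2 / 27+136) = 141699 / 13134550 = 0.01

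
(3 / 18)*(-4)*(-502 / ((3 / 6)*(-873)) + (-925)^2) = -1493923258 / 2619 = -570417.43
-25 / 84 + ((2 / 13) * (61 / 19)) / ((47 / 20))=-85265 / 975156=-0.09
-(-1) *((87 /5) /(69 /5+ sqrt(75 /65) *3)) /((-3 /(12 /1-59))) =407537 /19506-6815 *sqrt(195) /19506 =16.01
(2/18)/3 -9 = -242/27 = -8.96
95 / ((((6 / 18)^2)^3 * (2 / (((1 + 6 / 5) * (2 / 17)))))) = 152361 / 17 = 8962.41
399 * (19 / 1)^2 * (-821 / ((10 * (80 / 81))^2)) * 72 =-6982899665931 / 80000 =-87286245.82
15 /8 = 1.88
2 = 2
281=281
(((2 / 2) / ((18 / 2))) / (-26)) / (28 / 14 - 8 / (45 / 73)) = 0.00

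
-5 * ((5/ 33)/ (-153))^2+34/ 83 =866731259/ 2115869283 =0.41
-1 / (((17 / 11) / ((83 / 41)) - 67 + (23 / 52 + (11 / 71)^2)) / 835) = 199837640860 / 15740570013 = 12.70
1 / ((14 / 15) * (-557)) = -15 / 7798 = -0.00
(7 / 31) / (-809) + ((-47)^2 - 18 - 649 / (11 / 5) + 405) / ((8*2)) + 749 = 358253403 / 401264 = 892.81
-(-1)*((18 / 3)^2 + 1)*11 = 407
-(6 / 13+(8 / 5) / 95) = -2954 / 6175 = -0.48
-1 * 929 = -929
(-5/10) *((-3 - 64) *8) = 268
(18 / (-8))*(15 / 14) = -2.41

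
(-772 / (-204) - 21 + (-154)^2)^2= 1460805815044 / 2601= 561632377.95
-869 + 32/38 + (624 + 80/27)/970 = -215841209/248805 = -867.51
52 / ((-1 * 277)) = -52 / 277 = -0.19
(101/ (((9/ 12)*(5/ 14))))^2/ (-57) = -31990336/ 12825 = -2494.37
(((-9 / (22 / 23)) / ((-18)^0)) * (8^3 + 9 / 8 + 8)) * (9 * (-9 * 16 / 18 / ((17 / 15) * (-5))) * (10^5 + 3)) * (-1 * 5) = 1059147273465 / 34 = 31151390396.03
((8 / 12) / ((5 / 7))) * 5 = 14 / 3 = 4.67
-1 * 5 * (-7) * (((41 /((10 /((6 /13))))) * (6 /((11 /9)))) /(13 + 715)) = 0.45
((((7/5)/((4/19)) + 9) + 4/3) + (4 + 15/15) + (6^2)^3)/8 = 2800679/480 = 5834.75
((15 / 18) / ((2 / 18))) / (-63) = -5 / 42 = -0.12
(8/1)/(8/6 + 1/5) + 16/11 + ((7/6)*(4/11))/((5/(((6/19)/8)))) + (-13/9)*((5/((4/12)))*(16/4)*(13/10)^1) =-1389547/13110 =-105.99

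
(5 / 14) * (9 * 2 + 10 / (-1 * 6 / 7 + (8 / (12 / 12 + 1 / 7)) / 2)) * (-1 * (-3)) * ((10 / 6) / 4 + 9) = 227695 / 1036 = 219.78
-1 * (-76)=76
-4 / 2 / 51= -2 / 51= -0.04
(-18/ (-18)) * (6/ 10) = 3/ 5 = 0.60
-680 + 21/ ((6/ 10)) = -645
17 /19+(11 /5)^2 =2724 /475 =5.73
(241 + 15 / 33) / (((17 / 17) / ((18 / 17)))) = 47808 / 187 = 255.66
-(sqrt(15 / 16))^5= -225 * sqrt(15) / 1024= -0.85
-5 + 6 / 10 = -22 / 5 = -4.40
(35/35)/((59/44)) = 44/59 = 0.75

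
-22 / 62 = -0.35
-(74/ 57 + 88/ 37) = -7754/ 2109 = -3.68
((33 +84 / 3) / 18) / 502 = 0.01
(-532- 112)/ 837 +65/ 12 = 15559/ 3348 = 4.65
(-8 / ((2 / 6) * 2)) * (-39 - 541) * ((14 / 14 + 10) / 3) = 25520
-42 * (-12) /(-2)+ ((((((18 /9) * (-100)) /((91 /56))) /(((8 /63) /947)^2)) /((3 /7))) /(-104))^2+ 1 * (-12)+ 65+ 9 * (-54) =43111754922559826761385 /1827904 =23585349625888354.51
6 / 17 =0.35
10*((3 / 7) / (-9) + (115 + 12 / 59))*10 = 14267800 / 1239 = 11515.58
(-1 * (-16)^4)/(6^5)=-2048/243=-8.43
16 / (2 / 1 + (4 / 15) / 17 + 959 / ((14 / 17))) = 8160 / 594923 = 0.01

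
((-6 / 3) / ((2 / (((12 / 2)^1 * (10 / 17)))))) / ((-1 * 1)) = 3.53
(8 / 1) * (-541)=-4328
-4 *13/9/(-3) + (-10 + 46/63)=-1388/189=-7.34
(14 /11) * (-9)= -126 /11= -11.45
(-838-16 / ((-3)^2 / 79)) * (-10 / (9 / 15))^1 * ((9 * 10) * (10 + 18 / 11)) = 563584000 / 33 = 17078303.03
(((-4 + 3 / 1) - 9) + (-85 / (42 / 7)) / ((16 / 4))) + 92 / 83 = -24767 / 1992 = -12.43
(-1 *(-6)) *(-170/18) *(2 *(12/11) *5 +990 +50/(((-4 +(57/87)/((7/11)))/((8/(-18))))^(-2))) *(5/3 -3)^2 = -1329295642100/4079691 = -325832.43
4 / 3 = 1.33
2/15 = 0.13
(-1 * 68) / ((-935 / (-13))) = -52 / 55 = -0.95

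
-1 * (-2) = 2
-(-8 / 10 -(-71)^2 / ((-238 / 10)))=-125549 / 595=-211.01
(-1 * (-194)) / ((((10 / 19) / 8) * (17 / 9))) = 132696 / 85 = 1561.13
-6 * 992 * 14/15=-27776/5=-5555.20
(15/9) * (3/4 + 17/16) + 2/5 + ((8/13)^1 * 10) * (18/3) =125873/3120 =40.34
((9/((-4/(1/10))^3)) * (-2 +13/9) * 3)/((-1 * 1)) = -3/12800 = -0.00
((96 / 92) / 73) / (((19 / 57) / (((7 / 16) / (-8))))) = -63 / 26864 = -0.00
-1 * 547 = -547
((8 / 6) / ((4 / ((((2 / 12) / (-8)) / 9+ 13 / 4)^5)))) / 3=5436111489767243 / 135413275557888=40.14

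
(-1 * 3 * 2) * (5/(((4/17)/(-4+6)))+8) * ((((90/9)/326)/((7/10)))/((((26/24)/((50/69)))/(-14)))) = 6060000/48737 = 124.34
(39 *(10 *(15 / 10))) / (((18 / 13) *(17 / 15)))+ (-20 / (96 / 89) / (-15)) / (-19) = 8668187 / 23256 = 372.73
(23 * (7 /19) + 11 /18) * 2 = 3107 /171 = 18.17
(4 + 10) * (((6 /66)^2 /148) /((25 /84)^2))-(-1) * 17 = 47592821 /2798125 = 17.01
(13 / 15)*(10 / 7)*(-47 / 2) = -611 / 21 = -29.10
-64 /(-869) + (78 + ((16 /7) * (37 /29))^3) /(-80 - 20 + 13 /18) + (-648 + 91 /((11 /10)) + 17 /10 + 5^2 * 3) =-63593951469855273 /129906966845810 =-489.53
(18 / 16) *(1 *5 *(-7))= -315 / 8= -39.38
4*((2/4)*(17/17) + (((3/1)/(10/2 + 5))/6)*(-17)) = -7/5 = -1.40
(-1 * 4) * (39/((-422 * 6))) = 13/211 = 0.06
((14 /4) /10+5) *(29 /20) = 3103 /400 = 7.76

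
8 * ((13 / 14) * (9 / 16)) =117 / 28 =4.18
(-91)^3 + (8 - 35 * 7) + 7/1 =-753801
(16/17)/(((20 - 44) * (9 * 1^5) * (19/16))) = -32/8721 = -0.00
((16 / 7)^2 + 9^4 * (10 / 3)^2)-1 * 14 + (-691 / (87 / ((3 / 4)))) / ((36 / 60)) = 1242771865 / 17052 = 72881.30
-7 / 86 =-0.08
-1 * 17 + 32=15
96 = 96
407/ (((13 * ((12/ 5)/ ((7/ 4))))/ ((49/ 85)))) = 139601/ 10608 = 13.16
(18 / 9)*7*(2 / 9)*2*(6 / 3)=112 / 9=12.44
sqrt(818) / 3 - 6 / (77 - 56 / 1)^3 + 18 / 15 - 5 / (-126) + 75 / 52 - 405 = -322909001 / 802620 + sqrt(818) / 3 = -392.79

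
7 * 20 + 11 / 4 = 571 / 4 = 142.75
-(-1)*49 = 49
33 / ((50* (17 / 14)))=231 / 425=0.54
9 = 9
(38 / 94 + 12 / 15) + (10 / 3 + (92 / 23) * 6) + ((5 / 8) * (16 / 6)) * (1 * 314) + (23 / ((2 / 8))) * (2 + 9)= 1563.87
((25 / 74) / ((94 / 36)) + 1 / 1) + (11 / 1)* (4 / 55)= 16776 / 8695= 1.93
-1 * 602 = -602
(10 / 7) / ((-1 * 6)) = -5 / 21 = -0.24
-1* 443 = -443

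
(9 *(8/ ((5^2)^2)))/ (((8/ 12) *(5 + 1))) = 0.03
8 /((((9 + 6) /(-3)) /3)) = -24 /5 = -4.80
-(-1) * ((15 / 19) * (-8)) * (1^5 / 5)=-24 / 19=-1.26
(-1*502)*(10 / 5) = -1004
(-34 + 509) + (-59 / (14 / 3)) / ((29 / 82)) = 89168 / 203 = 439.25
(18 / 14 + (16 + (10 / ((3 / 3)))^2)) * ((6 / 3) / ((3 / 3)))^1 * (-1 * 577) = -947434 / 7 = -135347.71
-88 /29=-3.03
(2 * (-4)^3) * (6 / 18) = -128 / 3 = -42.67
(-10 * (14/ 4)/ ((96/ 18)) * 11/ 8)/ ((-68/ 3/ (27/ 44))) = 8505/ 34816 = 0.24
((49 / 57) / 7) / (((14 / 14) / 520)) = 3640 / 57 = 63.86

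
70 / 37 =1.89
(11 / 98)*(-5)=-55 / 98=-0.56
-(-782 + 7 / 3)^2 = -5470921 / 9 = -607880.11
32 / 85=0.38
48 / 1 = 48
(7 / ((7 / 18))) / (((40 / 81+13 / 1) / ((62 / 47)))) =1.76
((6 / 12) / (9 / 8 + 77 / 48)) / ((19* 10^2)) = 6 / 62225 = 0.00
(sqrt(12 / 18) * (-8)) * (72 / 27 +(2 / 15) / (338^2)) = -3046508 * sqrt(6) / 428415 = -17.42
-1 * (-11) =11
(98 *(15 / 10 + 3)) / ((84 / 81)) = 1701 / 4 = 425.25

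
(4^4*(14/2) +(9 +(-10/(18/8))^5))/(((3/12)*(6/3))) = 7894498/59049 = 133.69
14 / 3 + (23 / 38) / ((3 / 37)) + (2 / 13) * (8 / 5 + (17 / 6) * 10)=124019 / 7410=16.74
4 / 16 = 1 / 4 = 0.25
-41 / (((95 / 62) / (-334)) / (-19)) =-849028 / 5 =-169805.60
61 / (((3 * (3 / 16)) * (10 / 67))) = 32696 / 45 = 726.58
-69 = -69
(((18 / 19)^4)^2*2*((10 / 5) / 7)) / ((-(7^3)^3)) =-0.00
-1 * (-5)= 5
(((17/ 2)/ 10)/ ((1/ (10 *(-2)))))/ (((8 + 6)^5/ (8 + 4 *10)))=-51/ 33614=-0.00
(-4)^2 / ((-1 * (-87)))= 16 / 87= 0.18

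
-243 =-243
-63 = -63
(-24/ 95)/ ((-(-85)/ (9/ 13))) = -216/ 104975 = -0.00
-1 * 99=-99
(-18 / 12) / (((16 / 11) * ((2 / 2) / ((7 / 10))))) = -231 / 320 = -0.72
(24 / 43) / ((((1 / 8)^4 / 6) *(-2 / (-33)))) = 9732096 / 43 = 226327.81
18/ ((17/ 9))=162/ 17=9.53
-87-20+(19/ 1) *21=292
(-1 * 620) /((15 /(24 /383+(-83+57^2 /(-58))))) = 191377694 /33321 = 5743.46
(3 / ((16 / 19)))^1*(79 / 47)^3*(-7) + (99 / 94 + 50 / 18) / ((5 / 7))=-8451590581 / 74752560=-113.06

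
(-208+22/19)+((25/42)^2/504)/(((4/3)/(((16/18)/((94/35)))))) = -70378883665/340254432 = -206.84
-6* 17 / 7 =-102 / 7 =-14.57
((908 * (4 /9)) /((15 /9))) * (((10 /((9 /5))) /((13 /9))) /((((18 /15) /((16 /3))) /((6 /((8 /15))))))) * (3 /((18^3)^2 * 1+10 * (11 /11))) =908000 /221079521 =0.00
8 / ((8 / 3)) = 3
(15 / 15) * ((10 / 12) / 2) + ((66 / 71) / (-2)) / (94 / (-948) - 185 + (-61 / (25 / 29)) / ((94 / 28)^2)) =1788782118755 / 4268198796852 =0.42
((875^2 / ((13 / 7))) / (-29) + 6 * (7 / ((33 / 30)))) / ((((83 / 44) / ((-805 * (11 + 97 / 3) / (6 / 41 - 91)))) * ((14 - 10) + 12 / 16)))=-607521.01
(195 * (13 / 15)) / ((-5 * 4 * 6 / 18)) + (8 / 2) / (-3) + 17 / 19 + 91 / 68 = -118462 / 4845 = -24.45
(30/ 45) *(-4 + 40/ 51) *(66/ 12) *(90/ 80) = -451/ 34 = -13.26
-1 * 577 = -577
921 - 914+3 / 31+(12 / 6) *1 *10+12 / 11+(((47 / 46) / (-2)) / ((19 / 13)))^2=29496806909 / 1041926864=28.31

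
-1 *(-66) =66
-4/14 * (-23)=46/7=6.57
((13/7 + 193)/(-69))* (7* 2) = -2728/69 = -39.54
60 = 60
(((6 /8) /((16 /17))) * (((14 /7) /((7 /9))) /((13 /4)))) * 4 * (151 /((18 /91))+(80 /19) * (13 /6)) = 1036473 /532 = 1948.26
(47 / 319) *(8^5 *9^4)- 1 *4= 10104568580 / 319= 31675763.57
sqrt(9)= 3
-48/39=-16/13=-1.23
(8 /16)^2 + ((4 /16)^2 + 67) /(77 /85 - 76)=-65673 /102128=-0.64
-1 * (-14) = 14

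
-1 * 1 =-1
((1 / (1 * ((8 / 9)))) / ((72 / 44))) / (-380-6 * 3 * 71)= -11 / 26528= -0.00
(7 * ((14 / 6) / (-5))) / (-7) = 7 / 15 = 0.47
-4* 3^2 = -36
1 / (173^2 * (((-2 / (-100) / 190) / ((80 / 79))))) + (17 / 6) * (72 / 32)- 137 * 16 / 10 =-20097660583 / 94575640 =-212.50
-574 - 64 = -638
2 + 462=464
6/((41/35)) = 210/41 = 5.12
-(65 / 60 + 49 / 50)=-619 / 300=-2.06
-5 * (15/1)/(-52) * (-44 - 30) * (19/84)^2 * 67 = -22372975/61152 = -365.86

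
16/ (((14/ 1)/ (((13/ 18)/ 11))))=52/ 693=0.08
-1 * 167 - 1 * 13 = -180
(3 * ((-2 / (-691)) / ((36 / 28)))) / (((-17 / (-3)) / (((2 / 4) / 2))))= 7 / 23494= 0.00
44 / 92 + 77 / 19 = 1980 / 437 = 4.53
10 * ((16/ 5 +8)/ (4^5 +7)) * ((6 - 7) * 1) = -112/ 1031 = -0.11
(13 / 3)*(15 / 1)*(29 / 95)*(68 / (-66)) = -12818 / 627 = -20.44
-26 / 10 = -13 / 5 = -2.60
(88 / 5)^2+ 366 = 16894 / 25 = 675.76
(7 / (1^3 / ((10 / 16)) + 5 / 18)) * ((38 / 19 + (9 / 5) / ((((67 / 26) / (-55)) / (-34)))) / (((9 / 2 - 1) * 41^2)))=0.83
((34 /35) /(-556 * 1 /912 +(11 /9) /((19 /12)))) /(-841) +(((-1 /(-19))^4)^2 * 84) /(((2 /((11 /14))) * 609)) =-0.01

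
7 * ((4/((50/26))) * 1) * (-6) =-2184/25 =-87.36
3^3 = 27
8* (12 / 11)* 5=480 / 11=43.64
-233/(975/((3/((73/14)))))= -0.14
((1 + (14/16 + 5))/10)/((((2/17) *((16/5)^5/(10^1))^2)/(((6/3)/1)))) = 45654296875/4398046511104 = 0.01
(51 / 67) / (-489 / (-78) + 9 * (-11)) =-1326 / 161537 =-0.01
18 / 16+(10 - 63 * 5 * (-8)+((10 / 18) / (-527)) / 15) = 288123013 / 113832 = 2531.12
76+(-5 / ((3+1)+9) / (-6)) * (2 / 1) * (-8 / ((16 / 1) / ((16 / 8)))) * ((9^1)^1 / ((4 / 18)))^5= -5811275719 / 416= -13969412.79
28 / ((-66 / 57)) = -266 / 11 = -24.18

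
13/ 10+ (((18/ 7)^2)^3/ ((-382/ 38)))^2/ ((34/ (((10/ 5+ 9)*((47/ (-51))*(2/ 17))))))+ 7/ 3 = -1888669290172080471043/ 74423695921181182590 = -25.38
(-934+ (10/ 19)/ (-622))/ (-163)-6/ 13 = 65968141/ 12521171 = 5.27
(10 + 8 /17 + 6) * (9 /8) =315 /17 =18.53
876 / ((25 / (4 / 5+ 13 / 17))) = 116508 / 2125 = 54.83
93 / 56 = 1.66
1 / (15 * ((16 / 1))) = 1 / 240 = 0.00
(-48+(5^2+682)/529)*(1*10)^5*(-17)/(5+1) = 20982250000/1587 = 13221329.55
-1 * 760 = -760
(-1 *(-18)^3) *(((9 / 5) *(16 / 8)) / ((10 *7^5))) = 52488 / 420175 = 0.12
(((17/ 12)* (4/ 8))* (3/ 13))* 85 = 1445/ 104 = 13.89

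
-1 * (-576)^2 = -331776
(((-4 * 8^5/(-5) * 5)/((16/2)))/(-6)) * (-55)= 450560/3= 150186.67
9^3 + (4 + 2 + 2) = 737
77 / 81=0.95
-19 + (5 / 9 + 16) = -22 / 9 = -2.44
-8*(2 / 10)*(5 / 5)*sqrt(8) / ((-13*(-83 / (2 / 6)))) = -16*sqrt(2) / 16185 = -0.00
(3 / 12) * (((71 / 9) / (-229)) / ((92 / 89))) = -6319 / 758448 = -0.01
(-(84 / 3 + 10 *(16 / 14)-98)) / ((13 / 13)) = 410 / 7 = 58.57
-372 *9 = -3348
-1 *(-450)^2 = -202500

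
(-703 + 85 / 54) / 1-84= -42413 / 54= -785.43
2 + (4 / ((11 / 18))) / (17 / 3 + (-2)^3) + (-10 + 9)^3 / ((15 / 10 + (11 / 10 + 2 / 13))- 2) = -1149 / 539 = -2.13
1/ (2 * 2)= 1/ 4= 0.25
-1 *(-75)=75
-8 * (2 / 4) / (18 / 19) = -38 / 9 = -4.22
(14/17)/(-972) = -7/8262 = -0.00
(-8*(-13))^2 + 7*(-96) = 10144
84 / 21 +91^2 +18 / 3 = 8291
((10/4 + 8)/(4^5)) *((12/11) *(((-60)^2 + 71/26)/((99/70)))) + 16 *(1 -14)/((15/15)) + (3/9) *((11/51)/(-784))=-1083832944757/6037903872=-179.50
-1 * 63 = -63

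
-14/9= -1.56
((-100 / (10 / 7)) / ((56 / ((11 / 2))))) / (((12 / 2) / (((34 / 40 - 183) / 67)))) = 40073 / 12864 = 3.12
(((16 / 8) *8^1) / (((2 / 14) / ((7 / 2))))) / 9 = 392 / 9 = 43.56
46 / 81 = 0.57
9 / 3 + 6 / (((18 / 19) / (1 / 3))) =46 / 9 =5.11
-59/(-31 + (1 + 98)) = -59/68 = -0.87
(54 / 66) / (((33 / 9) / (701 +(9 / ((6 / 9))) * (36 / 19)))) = 33885 / 209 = 162.13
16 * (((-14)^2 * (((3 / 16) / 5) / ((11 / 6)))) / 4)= 882 / 55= 16.04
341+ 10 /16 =2733 /8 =341.62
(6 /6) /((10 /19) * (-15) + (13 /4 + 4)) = -76 /49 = -1.55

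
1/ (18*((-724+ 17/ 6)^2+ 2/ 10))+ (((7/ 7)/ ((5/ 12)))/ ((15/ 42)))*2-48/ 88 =331957661576/ 25744037275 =12.89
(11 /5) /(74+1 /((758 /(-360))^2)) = 1580051 /53309170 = 0.03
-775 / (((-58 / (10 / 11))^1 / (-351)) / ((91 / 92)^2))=-11263195125 / 2700016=-4171.53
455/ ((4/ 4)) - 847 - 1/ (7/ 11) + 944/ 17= -338.04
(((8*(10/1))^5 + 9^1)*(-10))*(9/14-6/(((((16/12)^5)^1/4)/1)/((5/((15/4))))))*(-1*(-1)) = 3644269724295/16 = 227766857768.44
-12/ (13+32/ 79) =-316/ 353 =-0.90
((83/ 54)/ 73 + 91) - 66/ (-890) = 159798311/ 1754190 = 91.10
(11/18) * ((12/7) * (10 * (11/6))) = 1210/63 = 19.21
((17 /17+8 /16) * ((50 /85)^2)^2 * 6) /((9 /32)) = 320000 /83521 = 3.83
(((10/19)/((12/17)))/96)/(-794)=-85/8689536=-0.00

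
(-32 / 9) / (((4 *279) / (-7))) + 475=475.02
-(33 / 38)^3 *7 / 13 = -251559 / 713336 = -0.35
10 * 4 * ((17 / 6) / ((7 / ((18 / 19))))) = 2040 / 133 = 15.34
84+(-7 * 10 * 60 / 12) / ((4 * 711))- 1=117851 / 1422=82.88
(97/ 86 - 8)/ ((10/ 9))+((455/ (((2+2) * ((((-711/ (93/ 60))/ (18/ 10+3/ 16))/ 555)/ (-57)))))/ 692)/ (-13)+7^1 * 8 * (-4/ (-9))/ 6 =-3.77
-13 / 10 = -1.30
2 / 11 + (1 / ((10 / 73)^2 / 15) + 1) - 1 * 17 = 172377 / 220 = 783.53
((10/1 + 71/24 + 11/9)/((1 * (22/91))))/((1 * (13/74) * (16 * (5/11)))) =264439/5760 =45.91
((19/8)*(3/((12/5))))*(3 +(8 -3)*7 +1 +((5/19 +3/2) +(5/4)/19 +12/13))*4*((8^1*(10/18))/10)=206255/936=220.36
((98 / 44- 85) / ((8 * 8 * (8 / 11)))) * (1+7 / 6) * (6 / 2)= -23673 / 2048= -11.56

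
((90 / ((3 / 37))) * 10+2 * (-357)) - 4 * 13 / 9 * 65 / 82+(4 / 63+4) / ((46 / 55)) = 617038424 / 59409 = 10386.28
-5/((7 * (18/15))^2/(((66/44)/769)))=-0.00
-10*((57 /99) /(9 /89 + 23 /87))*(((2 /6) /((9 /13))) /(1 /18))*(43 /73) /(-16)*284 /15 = 1946308871 /20452410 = 95.16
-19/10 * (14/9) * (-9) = 133/5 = 26.60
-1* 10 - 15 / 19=-205 / 19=-10.79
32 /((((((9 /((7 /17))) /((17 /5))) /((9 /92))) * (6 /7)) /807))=52724 /115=458.47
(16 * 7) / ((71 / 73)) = 8176 / 71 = 115.15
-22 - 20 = -42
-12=-12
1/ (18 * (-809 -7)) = -0.00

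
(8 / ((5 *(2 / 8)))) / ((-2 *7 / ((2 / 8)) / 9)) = -36 / 35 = -1.03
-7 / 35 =-1 / 5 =-0.20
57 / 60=19 / 20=0.95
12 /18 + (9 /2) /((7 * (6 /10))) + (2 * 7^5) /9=470815 /126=3736.63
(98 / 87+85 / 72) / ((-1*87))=-4817 / 181656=-0.03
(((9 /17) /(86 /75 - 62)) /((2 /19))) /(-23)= 12825 /3569048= 0.00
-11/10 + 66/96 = -0.41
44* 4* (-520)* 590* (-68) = 3671782400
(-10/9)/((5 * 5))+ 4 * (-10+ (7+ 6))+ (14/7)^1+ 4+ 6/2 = 943/45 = 20.96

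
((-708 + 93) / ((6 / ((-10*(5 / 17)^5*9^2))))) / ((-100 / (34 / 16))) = -10378125 / 2672672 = -3.88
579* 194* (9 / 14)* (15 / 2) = 7582005 / 14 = 541571.79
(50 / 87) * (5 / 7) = 250 / 609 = 0.41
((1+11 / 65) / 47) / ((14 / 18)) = 684 / 21385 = 0.03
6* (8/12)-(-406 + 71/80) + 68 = 38169/80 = 477.11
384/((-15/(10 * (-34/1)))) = 8704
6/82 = 0.07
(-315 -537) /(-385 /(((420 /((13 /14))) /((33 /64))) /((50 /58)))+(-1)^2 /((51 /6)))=501803008 /153551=3267.99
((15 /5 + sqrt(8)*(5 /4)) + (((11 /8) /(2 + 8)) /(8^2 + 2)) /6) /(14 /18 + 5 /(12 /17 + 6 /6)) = 250589 /309760 + 1305*sqrt(2) /1936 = 1.76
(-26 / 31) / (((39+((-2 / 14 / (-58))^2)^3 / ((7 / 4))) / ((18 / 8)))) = -458511376982539608 / 9475901790972485263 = -0.05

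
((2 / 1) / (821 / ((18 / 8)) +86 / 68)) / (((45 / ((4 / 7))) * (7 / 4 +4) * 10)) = 544 / 450973075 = 0.00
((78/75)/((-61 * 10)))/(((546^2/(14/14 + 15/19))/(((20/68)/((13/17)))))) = -0.00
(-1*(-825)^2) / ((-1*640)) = 136125 / 128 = 1063.48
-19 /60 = -0.32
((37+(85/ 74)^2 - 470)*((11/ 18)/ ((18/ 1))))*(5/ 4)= -43337855/ 2365632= -18.32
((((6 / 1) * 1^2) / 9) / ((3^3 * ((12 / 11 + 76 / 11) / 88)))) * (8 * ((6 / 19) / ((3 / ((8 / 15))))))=2816 / 23085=0.12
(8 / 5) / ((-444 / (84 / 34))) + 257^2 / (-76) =-207726233 / 239020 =-869.07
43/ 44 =0.98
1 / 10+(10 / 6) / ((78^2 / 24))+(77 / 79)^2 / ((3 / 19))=581257231 / 94925610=6.12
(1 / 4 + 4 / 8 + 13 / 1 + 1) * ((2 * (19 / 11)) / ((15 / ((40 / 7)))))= 4484 / 231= 19.41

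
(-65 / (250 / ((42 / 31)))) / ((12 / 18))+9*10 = 138681 / 1550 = 89.47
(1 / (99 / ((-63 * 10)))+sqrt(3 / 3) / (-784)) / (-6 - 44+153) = -54891 / 888272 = -0.06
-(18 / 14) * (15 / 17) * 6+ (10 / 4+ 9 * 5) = 40.69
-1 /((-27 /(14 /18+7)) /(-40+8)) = -2240 /243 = -9.22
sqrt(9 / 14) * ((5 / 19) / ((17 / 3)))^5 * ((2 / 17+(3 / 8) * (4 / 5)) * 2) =32349375 * sqrt(14) / 836738146486634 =0.00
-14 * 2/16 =-7/4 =-1.75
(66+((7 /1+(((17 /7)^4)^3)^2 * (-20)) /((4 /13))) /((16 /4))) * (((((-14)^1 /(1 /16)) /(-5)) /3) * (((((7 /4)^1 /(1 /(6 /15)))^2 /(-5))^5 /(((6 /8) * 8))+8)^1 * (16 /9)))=-6115030882413.48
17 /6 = 2.83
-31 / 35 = -0.89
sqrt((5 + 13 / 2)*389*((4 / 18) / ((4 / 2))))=sqrt(17894) / 6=22.29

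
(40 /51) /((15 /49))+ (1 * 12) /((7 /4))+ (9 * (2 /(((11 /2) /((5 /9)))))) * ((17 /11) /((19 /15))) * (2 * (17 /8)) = 46406237 /2462229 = 18.85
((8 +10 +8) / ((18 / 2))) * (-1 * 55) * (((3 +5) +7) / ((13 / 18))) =-3300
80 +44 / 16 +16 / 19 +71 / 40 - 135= -37721 / 760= -49.63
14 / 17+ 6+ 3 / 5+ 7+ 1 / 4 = 4989 / 340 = 14.67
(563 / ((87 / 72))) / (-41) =-13512 / 1189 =-11.36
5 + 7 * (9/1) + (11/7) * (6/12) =963/14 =68.79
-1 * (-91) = 91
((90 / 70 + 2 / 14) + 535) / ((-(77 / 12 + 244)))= -2.14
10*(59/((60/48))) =472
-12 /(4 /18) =-54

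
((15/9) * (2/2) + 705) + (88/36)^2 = 57724/81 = 712.64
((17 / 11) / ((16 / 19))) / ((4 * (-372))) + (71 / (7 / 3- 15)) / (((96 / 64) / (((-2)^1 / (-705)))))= -13838227 / 1169329920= -0.01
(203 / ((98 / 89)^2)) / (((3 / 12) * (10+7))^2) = 918836 / 99127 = 9.27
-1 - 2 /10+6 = 24 /5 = 4.80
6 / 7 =0.86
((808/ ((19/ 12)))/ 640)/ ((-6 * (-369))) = 101/ 280440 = 0.00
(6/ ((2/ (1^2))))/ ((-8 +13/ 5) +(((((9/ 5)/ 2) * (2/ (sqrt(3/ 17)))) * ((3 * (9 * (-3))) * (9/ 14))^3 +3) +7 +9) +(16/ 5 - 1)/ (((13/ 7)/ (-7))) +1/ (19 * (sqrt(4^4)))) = -11674360596091021920 * sqrt(51)/ 16812478937180639434053179 - 731910852800400/ 16812478937180639434053179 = -0.00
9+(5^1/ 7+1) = 75/ 7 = 10.71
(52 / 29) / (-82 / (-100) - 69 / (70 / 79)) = -2275 / 97759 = -0.02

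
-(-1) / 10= 1 / 10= 0.10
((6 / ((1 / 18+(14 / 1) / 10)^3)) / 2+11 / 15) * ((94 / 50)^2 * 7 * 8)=7117186059704 / 21075853125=337.69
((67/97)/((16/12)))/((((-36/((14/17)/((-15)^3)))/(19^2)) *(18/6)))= 169309/400707000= 0.00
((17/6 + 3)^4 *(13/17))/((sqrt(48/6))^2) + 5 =20389405/176256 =115.68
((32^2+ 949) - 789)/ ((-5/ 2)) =-2368/ 5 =-473.60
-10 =-10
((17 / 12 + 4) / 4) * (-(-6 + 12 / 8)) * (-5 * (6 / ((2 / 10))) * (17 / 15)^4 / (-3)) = 1085773 / 2160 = 502.67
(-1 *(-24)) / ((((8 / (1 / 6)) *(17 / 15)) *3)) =5 / 34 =0.15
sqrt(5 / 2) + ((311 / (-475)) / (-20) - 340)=-3229689 / 9500 + sqrt(10) / 2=-338.39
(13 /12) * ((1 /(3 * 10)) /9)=13 /3240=0.00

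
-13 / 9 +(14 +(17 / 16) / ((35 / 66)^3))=15188111 / 771750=19.68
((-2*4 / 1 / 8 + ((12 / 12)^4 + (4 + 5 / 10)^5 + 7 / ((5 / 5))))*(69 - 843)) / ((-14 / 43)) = 986361993 / 224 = 4403401.75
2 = 2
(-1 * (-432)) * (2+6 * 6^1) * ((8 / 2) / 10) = 32832 / 5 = 6566.40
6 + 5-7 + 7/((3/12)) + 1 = 33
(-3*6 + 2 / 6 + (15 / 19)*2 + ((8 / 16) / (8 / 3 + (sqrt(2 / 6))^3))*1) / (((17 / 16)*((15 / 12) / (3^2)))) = -6646848 / 61693 - 864*sqrt(3) / 16235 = -107.83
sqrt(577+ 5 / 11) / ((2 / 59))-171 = -171+ 118 * sqrt(4367) / 11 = 537.89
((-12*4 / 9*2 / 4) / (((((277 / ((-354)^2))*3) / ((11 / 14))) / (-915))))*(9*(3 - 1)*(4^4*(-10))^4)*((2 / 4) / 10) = 21669064178254479360000 / 1939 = 11175381216222011015.99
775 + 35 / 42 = 4655 / 6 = 775.83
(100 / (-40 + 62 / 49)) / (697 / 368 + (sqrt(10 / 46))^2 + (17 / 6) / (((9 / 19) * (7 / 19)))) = -170402400 / 1210981889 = -0.14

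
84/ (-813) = -28/ 271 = -0.10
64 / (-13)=-64 / 13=-4.92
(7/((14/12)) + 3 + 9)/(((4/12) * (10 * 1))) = 27/5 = 5.40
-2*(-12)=24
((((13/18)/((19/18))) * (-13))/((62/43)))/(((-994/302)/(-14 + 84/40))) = -18654389/836380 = -22.30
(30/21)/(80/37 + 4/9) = 0.55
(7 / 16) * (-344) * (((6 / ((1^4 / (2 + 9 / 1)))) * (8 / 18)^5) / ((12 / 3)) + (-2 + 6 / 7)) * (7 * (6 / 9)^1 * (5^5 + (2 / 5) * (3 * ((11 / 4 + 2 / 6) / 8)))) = 222095615287 / 118098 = 1880604.37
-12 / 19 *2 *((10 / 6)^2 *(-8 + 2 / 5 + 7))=40 / 19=2.11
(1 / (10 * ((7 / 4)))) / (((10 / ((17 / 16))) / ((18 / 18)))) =17 / 2800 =0.01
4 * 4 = 16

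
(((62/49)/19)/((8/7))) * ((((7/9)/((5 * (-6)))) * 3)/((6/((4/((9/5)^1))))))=-31/18468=-0.00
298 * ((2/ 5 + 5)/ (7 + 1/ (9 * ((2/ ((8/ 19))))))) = 1375866/ 6005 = 229.12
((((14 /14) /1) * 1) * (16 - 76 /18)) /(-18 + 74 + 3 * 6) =53 /333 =0.16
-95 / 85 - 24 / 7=-541 / 119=-4.55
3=3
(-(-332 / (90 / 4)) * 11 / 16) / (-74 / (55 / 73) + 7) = -10043 / 90306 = -0.11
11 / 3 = 3.67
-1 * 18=-18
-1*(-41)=41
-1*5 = -5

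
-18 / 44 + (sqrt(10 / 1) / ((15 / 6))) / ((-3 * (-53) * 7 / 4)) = -9 / 22 + 8 * sqrt(10) / 5565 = -0.40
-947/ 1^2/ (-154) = 947/ 154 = 6.15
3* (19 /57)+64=65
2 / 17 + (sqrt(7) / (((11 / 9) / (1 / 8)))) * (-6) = 2 / 17 - 27 * sqrt(7) / 44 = -1.51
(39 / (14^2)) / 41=39 / 8036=0.00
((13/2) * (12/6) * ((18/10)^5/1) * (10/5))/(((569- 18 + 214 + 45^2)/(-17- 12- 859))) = -75740184/484375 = -156.37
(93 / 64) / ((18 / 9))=93 / 128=0.73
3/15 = 1/5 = 0.20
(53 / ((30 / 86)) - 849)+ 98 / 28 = -20807 / 30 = -693.57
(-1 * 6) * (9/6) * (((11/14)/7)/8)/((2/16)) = -99/98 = -1.01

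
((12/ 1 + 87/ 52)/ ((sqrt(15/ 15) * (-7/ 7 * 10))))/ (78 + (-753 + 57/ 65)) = 237/ 116848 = 0.00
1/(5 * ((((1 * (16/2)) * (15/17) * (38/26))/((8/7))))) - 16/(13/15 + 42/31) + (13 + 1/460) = 5519169091/947984100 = 5.82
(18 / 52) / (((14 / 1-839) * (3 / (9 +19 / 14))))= -29 / 20020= -0.00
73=73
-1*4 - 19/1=-23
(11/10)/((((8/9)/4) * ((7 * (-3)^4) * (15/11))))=121/18900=0.01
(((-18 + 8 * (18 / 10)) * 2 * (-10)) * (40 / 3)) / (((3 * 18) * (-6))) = -80 / 27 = -2.96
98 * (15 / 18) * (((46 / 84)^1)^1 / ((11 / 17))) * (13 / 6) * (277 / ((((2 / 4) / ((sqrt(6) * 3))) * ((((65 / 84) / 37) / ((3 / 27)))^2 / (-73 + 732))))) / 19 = 596843488.04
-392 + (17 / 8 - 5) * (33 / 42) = -44157 / 112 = -394.26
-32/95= -0.34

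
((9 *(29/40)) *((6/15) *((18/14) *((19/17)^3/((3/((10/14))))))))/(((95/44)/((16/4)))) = 12437172/6018425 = 2.07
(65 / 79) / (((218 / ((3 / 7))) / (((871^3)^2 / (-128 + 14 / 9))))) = -766277459728739105355 / 137190452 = -5585501385539.13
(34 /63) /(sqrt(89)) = 34 * sqrt(89) /5607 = 0.06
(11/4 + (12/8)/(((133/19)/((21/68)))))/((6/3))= 383/272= 1.41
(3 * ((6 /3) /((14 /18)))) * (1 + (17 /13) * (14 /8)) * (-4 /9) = -1026 /91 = -11.27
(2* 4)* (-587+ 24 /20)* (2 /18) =-23432 /45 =-520.71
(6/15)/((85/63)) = 0.30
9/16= 0.56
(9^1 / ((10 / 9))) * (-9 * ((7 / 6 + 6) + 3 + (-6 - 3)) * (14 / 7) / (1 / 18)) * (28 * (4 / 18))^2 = -592704 / 5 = -118540.80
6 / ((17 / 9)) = 3.18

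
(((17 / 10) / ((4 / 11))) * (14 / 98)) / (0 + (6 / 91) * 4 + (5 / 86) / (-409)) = 42753997 / 16874420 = 2.53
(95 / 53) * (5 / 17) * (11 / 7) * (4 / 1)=20900 / 6307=3.31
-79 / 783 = -0.10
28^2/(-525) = -112/75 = -1.49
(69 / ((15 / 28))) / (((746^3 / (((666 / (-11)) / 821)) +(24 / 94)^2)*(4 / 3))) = -50756193 / 2957944419377300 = -0.00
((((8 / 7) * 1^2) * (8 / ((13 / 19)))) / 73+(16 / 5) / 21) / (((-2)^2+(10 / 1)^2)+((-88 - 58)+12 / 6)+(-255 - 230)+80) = -33424 / 44342025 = -0.00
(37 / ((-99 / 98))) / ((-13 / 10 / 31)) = 1124060 / 1287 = 873.40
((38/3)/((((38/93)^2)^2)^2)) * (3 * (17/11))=95128907643056817/1258571408512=75584.83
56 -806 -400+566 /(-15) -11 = -17981 /15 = -1198.73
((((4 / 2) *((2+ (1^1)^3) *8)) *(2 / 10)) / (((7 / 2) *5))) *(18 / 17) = 1728 / 2975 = 0.58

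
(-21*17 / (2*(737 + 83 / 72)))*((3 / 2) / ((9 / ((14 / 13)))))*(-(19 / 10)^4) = 977016537 / 1727277500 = 0.57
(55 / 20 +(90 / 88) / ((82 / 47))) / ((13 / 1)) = 12037 / 46904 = 0.26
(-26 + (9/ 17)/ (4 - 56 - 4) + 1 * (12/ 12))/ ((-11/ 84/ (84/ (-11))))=-2999934/ 2057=-1458.40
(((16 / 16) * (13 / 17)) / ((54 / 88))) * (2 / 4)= 286 / 459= 0.62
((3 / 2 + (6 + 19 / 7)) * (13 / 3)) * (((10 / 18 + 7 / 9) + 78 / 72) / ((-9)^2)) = 53911 / 40824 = 1.32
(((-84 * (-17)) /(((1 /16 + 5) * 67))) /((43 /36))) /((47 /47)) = 30464 /8643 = 3.52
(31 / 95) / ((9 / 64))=1984 / 855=2.32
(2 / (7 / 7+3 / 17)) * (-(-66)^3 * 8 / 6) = 3258288 / 5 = 651657.60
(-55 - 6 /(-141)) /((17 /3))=-7749 /799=-9.70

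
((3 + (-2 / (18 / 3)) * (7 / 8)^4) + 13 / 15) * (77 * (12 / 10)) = 17368351 / 51200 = 339.23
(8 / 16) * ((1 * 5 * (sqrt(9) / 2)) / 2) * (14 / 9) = 35 / 12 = 2.92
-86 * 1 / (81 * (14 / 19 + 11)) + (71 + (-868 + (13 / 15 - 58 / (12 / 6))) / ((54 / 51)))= -70033738 / 90315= -775.44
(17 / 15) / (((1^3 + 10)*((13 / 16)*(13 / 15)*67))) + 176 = 21921600 / 124553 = 176.00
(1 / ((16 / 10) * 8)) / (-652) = -5 / 41728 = -0.00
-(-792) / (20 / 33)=6534 / 5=1306.80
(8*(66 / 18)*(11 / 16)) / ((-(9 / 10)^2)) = -6050 / 243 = -24.90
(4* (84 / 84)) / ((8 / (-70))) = -35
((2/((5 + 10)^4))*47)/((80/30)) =47/67500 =0.00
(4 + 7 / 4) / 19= 23 / 76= 0.30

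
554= 554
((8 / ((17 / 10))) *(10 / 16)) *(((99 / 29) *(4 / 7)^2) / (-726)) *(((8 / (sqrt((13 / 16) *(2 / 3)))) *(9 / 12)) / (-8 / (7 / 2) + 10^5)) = -100 *sqrt(78) / 2398869473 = -0.00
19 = 19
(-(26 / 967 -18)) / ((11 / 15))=23700 / 967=24.51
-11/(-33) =1/3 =0.33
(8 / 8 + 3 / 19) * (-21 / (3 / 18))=-2772 / 19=-145.89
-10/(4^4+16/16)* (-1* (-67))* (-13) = 8710/257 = 33.89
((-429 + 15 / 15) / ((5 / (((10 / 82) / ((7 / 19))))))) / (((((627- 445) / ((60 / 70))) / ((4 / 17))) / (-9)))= 878256 / 3107923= 0.28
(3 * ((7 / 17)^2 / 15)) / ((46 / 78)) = 1911 / 33235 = 0.06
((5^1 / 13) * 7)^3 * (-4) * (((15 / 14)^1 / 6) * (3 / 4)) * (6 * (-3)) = 826875 / 4394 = 188.18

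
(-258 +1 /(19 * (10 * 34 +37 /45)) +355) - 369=-79261571 /291403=-272.00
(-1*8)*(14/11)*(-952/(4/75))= 1999200/11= 181745.45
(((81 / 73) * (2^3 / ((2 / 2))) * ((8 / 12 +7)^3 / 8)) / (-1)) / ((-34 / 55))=2007555 / 2482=808.85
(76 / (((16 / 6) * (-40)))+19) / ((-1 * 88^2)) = -0.00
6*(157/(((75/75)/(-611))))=-575562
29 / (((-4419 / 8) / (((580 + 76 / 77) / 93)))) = -3459584 / 10548153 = -0.33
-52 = -52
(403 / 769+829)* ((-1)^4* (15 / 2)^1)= 4784280 / 769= 6221.43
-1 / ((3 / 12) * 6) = -2 / 3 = -0.67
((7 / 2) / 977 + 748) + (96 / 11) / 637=10241611777 / 13691678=748.02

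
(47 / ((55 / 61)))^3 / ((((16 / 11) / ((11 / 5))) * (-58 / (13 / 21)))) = -306356028719 / 133980000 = -2286.58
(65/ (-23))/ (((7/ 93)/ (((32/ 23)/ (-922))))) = 96720/ 1707083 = 0.06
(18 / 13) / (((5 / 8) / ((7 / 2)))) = 7.75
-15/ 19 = -0.79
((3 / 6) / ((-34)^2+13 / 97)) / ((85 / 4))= 194 / 9532325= 0.00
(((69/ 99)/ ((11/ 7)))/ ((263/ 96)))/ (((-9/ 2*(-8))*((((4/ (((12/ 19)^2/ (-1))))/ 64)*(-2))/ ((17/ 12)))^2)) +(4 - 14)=-41090886262/ 4147205183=-9.91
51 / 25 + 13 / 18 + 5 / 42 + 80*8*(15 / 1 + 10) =25204538 / 1575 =16002.88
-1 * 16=-16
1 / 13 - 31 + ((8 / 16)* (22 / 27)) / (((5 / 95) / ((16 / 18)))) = -75950 / 3159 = -24.04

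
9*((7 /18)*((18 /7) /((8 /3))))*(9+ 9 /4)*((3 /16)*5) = 18225 /512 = 35.60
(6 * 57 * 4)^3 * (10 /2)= 12800540160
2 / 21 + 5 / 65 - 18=-4867 / 273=-17.83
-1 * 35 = -35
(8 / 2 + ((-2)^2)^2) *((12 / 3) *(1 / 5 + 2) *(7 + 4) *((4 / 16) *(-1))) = -484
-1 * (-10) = 10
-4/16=-1/4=-0.25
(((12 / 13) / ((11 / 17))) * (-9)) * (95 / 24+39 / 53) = -913563 / 15158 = -60.27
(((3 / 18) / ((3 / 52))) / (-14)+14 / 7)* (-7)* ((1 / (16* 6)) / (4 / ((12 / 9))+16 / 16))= -113 / 3456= -0.03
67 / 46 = 1.46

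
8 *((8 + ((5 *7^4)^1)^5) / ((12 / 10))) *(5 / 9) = 24935083218003750313300 / 27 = 923521600666805567159.26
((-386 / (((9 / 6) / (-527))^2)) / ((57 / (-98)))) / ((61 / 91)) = 3824159470768 / 31293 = 122204949.05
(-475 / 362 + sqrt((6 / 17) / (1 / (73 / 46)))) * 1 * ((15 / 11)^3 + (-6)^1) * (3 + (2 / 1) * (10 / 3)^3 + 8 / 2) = 145284925 / 394218 - 305863 * sqrt(85629) / 425799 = 158.34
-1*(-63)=63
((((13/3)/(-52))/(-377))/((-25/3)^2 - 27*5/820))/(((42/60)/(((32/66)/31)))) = 6560/92020972043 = 0.00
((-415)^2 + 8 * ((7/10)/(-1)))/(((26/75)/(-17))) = -219579735/26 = -8445374.42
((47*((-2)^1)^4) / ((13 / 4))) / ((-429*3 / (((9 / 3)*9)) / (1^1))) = -9024 / 1859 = -4.85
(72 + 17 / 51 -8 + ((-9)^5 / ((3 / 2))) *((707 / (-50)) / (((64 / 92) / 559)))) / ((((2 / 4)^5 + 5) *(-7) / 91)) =-13955487604526 / 12075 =-1155733963.11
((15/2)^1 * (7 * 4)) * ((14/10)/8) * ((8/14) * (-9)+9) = 567/4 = 141.75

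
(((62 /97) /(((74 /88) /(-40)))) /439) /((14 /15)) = -818400 /11028997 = -0.07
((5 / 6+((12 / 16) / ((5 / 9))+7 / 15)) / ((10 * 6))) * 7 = 371 / 1200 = 0.31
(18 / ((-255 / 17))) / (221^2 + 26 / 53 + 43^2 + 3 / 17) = -1802 / 76120485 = -0.00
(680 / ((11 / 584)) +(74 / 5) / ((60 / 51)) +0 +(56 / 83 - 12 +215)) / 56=1657920027 / 2556400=648.54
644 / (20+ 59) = 644 / 79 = 8.15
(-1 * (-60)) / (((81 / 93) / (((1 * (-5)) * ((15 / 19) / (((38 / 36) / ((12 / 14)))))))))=-558000 / 2527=-220.82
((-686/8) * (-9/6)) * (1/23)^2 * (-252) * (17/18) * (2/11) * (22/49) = -2499/529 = -4.72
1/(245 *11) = 1/2695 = 0.00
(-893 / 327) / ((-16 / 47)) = 41971 / 5232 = 8.02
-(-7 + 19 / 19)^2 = -36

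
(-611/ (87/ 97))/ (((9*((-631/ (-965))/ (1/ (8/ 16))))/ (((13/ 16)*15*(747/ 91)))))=-23734951825/ 1024744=-23161.84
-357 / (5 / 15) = -1071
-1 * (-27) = 27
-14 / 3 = -4.67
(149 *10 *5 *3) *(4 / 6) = 14900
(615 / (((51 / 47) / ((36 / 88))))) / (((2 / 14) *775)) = 2.09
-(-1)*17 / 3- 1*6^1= -1 / 3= -0.33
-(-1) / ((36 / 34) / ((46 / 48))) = 391 / 432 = 0.91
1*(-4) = -4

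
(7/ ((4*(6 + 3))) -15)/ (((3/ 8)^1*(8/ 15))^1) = -74.03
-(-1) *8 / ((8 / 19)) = 19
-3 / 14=-0.21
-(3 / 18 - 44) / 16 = 263 / 96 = 2.74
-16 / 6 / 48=-1 / 18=-0.06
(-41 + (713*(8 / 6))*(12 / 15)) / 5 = 10793 / 75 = 143.91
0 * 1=0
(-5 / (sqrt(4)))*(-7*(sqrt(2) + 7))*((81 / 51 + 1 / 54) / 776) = 51625*sqrt(2) / 1424736 + 361375 / 1424736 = 0.30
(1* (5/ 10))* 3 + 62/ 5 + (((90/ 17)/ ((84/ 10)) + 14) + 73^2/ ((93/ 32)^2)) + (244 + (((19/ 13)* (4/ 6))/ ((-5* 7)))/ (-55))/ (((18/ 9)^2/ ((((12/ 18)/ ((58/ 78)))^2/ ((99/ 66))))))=692.15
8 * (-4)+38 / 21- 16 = -970 / 21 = -46.19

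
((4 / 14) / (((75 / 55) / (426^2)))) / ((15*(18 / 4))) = 887216 / 1575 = 563.31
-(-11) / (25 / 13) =143 / 25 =5.72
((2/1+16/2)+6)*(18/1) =288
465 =465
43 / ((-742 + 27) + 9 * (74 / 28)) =-602 / 9677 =-0.06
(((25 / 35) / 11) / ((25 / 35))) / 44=1 / 484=0.00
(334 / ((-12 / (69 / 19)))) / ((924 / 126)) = -11523 / 836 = -13.78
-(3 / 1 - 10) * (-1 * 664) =-4648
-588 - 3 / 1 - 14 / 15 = -8879 / 15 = -591.93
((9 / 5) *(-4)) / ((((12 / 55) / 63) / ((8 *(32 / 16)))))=-33264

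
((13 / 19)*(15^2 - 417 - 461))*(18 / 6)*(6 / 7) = -152802 / 133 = -1148.89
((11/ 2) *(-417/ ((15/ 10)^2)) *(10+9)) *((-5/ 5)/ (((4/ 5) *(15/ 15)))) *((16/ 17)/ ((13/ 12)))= 4648160/ 221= 21032.40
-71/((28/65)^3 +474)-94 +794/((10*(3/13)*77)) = -13485772857743/150374303310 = -89.68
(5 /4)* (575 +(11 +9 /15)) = 2933 /4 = 733.25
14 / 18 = 7 / 9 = 0.78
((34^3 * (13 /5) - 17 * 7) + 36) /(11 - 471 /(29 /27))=-14805573 /61990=-238.84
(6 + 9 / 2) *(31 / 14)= 93 / 4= 23.25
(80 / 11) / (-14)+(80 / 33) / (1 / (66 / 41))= 3.38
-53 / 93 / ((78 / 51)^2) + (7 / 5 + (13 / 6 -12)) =-909173 / 104780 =-8.68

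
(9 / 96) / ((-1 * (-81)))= 0.00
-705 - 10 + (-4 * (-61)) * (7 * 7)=11241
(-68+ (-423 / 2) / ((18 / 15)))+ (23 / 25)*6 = -23873 / 100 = -238.73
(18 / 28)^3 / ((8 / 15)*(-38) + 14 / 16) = -10935 / 798161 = -0.01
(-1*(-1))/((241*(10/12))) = 6/1205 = 0.00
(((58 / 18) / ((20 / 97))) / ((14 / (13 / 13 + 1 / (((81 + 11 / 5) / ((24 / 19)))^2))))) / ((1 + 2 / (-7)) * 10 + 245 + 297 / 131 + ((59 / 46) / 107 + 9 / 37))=0.00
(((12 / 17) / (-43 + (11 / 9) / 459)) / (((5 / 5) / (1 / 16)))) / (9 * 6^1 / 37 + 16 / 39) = -1051947 / 1916896624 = -0.00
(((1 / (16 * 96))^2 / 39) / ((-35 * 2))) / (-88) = 1 / 566797271040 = 0.00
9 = 9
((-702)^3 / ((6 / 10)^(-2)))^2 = 9694104380816491584 / 625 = 15510567009306386.53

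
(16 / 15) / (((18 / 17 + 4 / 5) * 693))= 136 / 164241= 0.00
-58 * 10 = -580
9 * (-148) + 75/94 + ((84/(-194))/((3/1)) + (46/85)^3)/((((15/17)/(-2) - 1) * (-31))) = -666053503594079/500339992250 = -1331.20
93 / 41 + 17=790 / 41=19.27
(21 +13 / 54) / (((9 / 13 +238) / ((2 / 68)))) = 14911 / 5697108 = 0.00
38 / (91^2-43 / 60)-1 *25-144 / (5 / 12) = -920590501 / 2484085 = -370.60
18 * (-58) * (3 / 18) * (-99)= 17226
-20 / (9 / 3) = -20 / 3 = -6.67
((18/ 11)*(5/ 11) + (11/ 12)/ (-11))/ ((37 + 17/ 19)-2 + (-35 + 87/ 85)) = 1548785/ 4498296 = 0.34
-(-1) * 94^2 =8836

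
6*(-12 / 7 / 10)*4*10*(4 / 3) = -384 / 7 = -54.86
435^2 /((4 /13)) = 2459925 /4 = 614981.25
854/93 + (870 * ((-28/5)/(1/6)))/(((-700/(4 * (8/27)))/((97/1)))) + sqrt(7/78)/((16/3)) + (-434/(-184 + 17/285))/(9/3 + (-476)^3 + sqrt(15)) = -8835 * sqrt(15)/43554750181498462973 + sqrt(546)/416 + 162362439521347513688761369/33754931390661308804075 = 4810.09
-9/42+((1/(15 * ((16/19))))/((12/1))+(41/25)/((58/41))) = 2781781/2923200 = 0.95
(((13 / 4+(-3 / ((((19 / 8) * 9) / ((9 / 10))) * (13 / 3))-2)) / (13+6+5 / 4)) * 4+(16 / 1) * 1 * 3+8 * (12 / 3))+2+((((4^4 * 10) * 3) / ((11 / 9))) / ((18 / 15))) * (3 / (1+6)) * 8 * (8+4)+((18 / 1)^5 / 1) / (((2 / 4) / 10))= 292755413801738 / 7702695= 38006881.20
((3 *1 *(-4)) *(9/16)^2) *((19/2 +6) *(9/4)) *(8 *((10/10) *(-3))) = 203391/64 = 3177.98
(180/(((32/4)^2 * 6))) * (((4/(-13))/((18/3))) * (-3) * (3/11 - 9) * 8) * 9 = -6480/143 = -45.31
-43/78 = -0.55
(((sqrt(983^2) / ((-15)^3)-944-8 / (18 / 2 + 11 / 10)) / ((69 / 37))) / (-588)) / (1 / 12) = 11919745471 / 1152498375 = 10.34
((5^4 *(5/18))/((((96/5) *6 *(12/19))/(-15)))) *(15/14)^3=-185546875/4214784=-44.02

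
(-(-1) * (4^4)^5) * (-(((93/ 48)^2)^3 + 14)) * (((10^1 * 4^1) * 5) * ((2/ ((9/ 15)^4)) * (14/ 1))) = -85816038031360000000/ 27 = -3178371778939259259.26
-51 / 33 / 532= -0.00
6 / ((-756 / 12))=-2 / 21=-0.10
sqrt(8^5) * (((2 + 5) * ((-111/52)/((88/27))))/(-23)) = 83916 * sqrt(2)/3289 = 36.08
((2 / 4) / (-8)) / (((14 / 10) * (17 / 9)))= -45 / 1904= -0.02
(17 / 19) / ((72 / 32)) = 0.40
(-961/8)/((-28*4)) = 961/896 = 1.07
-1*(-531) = 531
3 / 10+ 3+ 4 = 73 / 10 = 7.30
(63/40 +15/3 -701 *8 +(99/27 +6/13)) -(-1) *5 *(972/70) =-60364321/10920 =-5527.87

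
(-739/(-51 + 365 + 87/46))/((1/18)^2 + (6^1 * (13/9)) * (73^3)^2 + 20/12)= -11014056/6174897699320790143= -0.00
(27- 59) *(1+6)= -224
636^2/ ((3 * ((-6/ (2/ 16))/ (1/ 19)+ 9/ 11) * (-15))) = 494384/ 50115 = 9.86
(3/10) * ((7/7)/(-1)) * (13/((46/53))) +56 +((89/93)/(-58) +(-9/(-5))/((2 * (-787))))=50272090079/976367940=51.49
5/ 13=0.38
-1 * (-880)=880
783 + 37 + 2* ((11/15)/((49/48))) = 201252/245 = 821.44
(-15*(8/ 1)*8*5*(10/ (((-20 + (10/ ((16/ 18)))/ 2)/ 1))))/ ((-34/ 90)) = -3456000/ 391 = -8838.87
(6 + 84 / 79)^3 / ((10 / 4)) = 347482224 / 2465195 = 140.96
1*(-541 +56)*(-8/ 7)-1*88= 3264/ 7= 466.29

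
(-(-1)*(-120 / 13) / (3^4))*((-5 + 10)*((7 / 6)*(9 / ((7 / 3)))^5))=-567.54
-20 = -20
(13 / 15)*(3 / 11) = 13 / 55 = 0.24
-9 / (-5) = 9 / 5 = 1.80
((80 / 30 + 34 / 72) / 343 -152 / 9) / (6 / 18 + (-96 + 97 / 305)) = 21190485 / 119698768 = 0.18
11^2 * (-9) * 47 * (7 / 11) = -32571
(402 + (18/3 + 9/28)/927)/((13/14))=267551/618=432.93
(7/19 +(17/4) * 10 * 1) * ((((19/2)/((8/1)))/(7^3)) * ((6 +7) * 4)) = 21177/2744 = 7.72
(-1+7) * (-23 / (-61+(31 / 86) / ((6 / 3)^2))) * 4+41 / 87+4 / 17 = 13162619 / 1347369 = 9.77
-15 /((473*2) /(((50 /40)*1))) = -75 /3784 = -0.02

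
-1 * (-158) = 158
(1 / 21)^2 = 1 / 441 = 0.00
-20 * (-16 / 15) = 64 / 3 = 21.33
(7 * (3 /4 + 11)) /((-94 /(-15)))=105 /8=13.12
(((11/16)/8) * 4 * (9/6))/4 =33/256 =0.13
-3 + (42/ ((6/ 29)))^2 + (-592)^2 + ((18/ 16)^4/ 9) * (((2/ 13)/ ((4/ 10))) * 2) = 391670.14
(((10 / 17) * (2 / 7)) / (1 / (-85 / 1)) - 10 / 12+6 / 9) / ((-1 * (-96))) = -607 / 4032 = -0.15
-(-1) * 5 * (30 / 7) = 150 / 7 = 21.43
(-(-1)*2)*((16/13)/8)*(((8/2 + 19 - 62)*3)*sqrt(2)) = -36*sqrt(2) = -50.91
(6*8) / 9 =16 / 3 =5.33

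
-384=-384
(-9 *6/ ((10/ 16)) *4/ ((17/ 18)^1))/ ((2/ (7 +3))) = -31104/ 17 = -1829.65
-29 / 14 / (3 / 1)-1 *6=-281 / 42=-6.69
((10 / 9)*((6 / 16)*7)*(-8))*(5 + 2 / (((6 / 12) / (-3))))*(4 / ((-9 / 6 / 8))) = -31360 / 9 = -3484.44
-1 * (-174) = 174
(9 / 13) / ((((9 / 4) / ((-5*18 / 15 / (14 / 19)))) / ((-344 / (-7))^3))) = -9281329152 / 31213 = -297354.60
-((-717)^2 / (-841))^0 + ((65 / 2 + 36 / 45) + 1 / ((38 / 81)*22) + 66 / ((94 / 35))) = 11192593 / 196460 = 56.97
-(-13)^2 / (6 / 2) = -169 / 3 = -56.33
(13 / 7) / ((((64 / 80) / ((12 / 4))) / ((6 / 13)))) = 45 / 14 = 3.21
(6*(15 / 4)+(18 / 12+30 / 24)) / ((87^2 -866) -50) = 101 / 26612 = 0.00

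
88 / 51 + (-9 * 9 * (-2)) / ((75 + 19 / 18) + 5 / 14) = 472069 / 122757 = 3.85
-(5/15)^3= -1/27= -0.04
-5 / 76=-0.07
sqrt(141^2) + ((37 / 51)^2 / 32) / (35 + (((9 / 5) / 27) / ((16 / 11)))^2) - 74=39038424723 / 582658969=67.00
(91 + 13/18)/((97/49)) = 80899/1746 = 46.33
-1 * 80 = -80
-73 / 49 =-1.49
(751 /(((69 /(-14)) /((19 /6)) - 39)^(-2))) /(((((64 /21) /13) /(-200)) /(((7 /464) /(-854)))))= 183657406725 /9865408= 18616.30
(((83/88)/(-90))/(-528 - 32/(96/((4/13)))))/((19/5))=1079/206619072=0.00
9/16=0.56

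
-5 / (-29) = 5 / 29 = 0.17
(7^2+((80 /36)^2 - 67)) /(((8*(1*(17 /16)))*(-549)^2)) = -2116 /415029177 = -0.00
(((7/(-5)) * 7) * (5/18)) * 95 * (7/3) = -32585/54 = -603.43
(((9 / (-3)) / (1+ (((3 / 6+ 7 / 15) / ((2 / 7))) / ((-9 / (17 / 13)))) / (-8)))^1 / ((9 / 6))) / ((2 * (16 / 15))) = -52650 / 59611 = -0.88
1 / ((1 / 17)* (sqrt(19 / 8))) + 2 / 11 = 2 / 11 + 34* sqrt(38) / 19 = 11.21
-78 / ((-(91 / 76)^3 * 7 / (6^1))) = 15803136 / 405769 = 38.95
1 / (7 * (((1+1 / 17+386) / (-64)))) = -272 / 11515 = -0.02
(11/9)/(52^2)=11/24336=0.00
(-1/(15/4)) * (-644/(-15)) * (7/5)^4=-6184976/140625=-43.98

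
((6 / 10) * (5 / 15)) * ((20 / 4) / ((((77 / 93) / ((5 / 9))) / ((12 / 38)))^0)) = 1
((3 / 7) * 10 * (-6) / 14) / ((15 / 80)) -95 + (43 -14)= -3714 / 49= -75.80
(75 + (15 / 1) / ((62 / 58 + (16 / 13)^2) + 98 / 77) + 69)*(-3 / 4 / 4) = -27.73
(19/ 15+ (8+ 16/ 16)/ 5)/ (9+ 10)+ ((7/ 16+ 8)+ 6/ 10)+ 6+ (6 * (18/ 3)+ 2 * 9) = 315547/ 4560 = 69.20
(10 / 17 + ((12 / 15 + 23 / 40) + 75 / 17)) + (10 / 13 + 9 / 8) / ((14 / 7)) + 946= 198291 / 208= 953.32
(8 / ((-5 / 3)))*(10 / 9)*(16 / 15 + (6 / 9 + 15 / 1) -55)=9184 / 45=204.09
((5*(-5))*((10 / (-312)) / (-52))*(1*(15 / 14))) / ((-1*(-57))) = -0.00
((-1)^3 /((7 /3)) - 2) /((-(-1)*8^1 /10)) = -3.04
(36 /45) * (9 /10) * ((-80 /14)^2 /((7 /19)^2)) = 415872 /2401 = 173.21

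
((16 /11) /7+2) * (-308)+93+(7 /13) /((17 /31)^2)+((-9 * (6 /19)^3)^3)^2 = -228937521663166819947342641320 /391206455069252534438883637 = -585.21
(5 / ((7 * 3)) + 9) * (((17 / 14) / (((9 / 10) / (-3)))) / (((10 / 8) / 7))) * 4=-52768 / 63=-837.59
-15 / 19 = -0.79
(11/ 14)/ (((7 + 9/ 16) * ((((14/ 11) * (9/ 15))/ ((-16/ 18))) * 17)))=-160/ 22491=-0.01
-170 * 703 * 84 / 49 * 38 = -7785222.86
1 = 1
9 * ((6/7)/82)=0.09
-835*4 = -3340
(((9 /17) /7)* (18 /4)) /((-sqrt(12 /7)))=-27* sqrt(21) /476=-0.26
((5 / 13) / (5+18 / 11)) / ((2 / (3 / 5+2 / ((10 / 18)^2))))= 1947 / 9490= 0.21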